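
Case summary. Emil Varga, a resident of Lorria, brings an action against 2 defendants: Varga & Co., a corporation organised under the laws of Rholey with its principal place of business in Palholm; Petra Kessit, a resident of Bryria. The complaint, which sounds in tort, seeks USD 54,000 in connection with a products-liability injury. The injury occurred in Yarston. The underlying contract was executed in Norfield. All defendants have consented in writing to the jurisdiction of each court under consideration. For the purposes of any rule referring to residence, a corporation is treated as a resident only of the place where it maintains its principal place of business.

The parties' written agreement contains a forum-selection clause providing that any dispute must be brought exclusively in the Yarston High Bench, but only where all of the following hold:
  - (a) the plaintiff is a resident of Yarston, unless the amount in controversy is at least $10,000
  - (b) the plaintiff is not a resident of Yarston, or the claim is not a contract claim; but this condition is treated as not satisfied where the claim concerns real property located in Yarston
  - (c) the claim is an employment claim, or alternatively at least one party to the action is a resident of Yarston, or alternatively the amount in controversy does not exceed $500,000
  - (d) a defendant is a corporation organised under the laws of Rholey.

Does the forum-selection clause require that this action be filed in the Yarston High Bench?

The Yarston High Bench:
  (a) The plaintiff resides in Lorria, not Yarston. The proviso rescues it, though: the amount in controversy is USD 54,000, which meets the $10,000 floor. Satisfied.
  (b) The plaintiff resides in Lorria, which is not Yarston — that alternative is enough. The exception is not triggered, since the claim does not concern real property. Met.
  (c) The amount in controversy is $54,000, within the USD 500,000 ceiling, which satisfies one of the alternatives. Satisfied.
  (d) Varga & Co. is organised under the laws of Rholey. Condition met.
  → Forum clause is triggered.

Yes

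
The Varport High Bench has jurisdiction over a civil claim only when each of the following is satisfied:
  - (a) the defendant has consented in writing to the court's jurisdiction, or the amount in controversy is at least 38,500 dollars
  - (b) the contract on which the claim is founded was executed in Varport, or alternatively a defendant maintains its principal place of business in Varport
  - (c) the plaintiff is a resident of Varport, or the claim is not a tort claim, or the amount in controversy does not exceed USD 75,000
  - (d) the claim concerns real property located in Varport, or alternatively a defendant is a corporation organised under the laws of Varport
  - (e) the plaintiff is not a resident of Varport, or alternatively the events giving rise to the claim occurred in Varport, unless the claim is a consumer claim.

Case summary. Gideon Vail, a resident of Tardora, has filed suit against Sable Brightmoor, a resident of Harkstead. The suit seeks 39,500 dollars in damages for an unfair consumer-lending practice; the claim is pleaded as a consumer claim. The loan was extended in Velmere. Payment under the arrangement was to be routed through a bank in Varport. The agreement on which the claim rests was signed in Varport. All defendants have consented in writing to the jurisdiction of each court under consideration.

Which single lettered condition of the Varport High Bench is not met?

(d)

The Varport High Bench:
  (a) Every defendant has filed written consent, so one alternative holds. Met.
  (b) The contract was executed in Varport, which satisfies one of the alternatives. Satisfied.
  (c) The claim is a consumer claim, not a tort claim, so this disjunct is met. Satisfied.
  (d) The claim does not concern real property; no defendant is a corporation — every alternative fails. Not satisfied.
  (e) The plaintiff resides in Tardora, which is not Varport — that alternative is enough. Met.
Only condition (d) fails.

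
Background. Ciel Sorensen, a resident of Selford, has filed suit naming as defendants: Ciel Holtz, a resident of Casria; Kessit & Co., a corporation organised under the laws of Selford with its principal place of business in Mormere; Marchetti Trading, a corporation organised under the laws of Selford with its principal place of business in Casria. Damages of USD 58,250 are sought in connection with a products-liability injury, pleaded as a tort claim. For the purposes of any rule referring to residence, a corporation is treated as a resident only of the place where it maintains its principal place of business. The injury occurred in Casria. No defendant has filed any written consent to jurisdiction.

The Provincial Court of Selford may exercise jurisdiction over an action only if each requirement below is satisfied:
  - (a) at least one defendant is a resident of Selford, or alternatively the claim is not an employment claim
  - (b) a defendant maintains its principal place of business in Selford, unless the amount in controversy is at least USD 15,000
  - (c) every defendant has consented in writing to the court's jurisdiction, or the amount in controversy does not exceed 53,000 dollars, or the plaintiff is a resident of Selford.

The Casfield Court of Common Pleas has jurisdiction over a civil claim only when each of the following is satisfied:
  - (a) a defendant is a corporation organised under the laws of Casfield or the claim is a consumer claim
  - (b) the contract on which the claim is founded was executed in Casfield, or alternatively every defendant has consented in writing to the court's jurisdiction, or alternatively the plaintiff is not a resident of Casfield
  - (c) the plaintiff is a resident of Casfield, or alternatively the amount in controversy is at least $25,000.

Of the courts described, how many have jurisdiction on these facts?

1

The Provincial Court of Selford:
  (a) The claim is a tort claim, not an employment claim, so one alternative holds. Met.
  (b) The corporate defendant(s) have their principal place of business in Casria, Mormere, not Selford. The proviso rescues it, though: the amount in controversy is USD 58,250, which meets the $15,000 floor. Satisfied.
  (c) The plaintiff resides in Selford, so this disjunct is met. Met.
  → The court has jurisdiction.
The Casfield Court of Common Pleas:
  (a) The corporate defendant(s) are organised in Selford, not Casfield; the claim is a tort claim, not a consumer claim — every alternative fails. Condition not met.
  (b) The plaintiff resides in Selford, which is not Casfield, so one alternative holds. Met.
  (c) The amount in controversy is USD 58,250, which meets the USD 25,000 floor, so this disjunct is met. Satisfied.
  → The court lacks jurisdiction.
Courts with jurisdiction: the Provincial Court of Selford — 1 in total.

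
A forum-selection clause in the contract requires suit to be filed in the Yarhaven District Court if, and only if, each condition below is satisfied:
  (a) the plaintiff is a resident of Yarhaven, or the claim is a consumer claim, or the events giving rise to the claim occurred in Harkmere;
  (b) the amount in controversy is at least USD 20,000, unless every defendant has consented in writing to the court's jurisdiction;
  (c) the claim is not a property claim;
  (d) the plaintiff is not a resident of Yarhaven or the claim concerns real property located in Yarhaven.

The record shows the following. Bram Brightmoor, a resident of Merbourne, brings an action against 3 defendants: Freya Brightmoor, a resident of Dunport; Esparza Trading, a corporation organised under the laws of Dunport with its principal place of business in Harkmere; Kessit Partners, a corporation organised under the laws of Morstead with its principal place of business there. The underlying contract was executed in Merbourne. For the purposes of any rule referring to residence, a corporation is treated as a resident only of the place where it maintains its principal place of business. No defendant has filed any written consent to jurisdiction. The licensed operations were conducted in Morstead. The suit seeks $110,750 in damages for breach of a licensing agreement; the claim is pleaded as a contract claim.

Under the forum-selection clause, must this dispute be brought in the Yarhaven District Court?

No

The Yarhaven District Court:
  (a) The plaintiff resides in Merbourne, not Yarhaven; the claim is a contract claim, not a consumer claim; the operative events occurred in Morstead, not Harkmere — every alternative fails. Not satisfied.
  (b) The amount in controversy is USD 110,750, which meets the USD 20,000 floor. Met.
  (c) The claim is a contract claim, not a property claim. Met.
  (d) The plaintiff resides in Merbourne, which is not Yarhaven — that alternative is enough. Condition met.
  → Forum clause is not triggered.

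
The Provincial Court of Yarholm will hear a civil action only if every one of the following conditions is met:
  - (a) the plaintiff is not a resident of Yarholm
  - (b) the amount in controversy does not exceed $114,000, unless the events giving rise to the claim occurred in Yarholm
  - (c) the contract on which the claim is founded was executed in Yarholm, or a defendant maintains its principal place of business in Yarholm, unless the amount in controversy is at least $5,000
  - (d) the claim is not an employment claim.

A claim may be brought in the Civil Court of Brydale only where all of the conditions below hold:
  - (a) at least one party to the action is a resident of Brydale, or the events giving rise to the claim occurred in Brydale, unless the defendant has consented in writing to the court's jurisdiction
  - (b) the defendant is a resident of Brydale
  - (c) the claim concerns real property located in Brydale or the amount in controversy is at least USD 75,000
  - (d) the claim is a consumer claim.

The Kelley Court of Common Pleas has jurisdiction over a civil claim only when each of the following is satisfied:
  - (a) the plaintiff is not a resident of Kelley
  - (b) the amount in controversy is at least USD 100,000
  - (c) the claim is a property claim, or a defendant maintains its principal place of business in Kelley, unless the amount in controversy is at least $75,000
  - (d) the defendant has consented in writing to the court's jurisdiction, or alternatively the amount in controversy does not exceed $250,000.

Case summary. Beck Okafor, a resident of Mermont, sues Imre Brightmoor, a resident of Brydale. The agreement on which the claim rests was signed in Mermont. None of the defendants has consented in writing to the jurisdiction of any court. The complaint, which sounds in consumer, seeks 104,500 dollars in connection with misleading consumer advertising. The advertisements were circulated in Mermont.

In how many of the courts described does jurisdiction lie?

The Provincial Court of Yarholm:
  (a) The plaintiff resides in Mermont, which is not Yarholm. Condition met.
  (b) The amount in controversy is 104,500 dollars, within the 114,000 dollars ceiling. Satisfied.
  (c) The contract was executed in Mermont, not Yarholm; no defendant is a corporation — none of the alternatives is met. But the amount in controversy is USD 104,500, which meets the USD 5,000 floor, and the 'unless' clause therefore excuses the requirement. Satisfied.
  (d) The claim is a consumer claim, not an employment claim. Condition met.
  → All conditions met; jurisdiction exists.
The Civil Court of Brydale:
  (a) Imre Brightmoor resides in Brydale — that alternative is enough. Satisfied.
  (b) The defendant resides in Brydale. Condition met.
  (c) The amount in controversy is $104,500, which meets the $75,000 floor — that alternative is enough. Condition met.
  (d) The claim is a consumer claim. Met.
  → Every requirement is satisfied — jurisdiction.
The Kelley Court of Common Pleas:
  (a) The plaintiff resides in Mermont, which is not Kelley. Condition met.
  (b) The amount in controversy is 104,500 dollars, which meets the $100,000 floor. Satisfied.
  (c) The claim is a consumer claim, not a property claim; no defendant is a corporation — none of the alternatives is met. But the amount in controversy is $104,500, which meets the USD 75,000 floor, and the 'unless' clause therefore excuses the requirement. Condition met.
  (d) The amount in controversy is USD 104,500, within the $250,000 ceiling, which satisfies one of the alternatives. Met.
  → Every requirement is satisfied — jurisdiction.
Courts with jurisdiction: the Provincial Court of Yarholm, the Civil Court of Brydale, the Kelley Court of Common Pleas — 3 in total.

3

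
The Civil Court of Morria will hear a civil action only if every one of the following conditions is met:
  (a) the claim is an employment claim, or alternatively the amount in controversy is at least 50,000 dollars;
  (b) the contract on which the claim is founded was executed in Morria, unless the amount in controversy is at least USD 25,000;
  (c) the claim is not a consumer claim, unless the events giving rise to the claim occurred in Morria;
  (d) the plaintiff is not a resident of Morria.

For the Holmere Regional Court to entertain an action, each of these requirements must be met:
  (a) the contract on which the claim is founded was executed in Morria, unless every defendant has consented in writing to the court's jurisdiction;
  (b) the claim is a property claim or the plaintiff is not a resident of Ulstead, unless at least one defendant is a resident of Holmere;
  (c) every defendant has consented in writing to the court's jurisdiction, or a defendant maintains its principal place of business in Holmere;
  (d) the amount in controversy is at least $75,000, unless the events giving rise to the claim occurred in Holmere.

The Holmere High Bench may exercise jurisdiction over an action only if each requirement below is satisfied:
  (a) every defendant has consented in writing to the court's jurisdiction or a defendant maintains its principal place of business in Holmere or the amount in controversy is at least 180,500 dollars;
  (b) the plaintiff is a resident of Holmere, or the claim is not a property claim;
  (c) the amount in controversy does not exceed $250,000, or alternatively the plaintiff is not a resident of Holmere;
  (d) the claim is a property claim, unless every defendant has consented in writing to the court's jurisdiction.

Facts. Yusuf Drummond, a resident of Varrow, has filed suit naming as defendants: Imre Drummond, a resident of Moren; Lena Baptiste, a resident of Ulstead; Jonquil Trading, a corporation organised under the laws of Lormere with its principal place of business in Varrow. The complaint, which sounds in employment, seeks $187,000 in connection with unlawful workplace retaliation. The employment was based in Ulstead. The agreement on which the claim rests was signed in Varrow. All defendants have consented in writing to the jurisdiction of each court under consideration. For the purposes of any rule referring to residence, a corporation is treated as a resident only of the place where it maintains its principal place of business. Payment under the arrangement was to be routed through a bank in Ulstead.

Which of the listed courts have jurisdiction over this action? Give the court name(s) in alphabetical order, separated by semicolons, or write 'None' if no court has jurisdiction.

The Civil Court of Morria:
  (a) The claim is an employment claim, so one alternative holds. Satisfied.
  (b) The contract was executed in Varrow, not Morria. The proviso rescues it, though: the amount in controversy is USD 187,000, which meets the $25,000 floor. Condition met.
  (c) The claim is an employment claim, not a consumer claim. Satisfied.
  (d) The plaintiff resides in Varrow, which is not Morria. Met.
  → The court has jurisdiction.
The Holmere Regional Court:
  (a) The contract was executed in Varrow, not Morria. But every defendant has filed written consent, and the 'unless' clause therefore excuses the requirement. Met.
  (b) The plaintiff resides in Varrow, which is not Ulstead, so one alternative holds. Condition met.
  (c) Every defendant has filed written consent, so one alternative holds. Condition met.
  (d) The amount in controversy is USD 187,000, which meets the $75,000 floor. Condition met.
  → All conditions met; jurisdiction exists.
The Holmere High Bench:
  (a) Every defendant has filed written consent, so this disjunct is met. Satisfied.
  (b) The claim is an employment claim, not a property claim, so one alternative holds. Condition met.
  (c) The amount in controversy is 187,000 dollars, within the USD 250,000 ceiling, so this disjunct is met. Condition met.
  (d) The claim is an employment claim, not a property claim. But every defendant has filed written consent, and the 'unless' clause therefore excuses the requirement. Satisfied.
  → Jurisdiction lies.

the Civil Court of Morria; the Holmere High Bench; the Holmere Regional Court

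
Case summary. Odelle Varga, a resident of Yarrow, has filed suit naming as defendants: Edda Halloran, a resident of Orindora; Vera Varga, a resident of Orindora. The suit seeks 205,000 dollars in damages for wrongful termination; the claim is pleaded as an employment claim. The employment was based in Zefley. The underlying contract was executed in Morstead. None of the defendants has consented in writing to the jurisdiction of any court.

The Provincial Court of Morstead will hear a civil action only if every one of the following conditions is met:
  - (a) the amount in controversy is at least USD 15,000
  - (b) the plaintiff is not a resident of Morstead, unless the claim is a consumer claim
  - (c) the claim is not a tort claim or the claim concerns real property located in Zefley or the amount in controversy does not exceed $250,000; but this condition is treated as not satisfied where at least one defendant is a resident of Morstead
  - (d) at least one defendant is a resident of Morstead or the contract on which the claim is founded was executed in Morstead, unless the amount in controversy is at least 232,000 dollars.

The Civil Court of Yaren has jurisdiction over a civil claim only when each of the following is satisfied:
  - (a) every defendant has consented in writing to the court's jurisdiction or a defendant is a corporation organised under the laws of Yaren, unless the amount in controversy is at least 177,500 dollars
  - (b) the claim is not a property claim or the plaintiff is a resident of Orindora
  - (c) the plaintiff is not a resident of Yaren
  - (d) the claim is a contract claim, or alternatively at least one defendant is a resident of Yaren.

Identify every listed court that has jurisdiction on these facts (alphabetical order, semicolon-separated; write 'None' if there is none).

The Provincial Court of Morstead:
  (a) The amount in controversy is $205,000, which meets the 15,000 dollars floor. Condition met.
  (b) The plaintiff resides in Yarrow, which is not Morstead. Met.
  (c) The claim is an employment claim, not a tort claim, which satisfies one of the alternatives. And the carve-out is inapplicable — no defendant resides in Morstead (they reside in Orindora, Orindora). Met.
  (d) The contract was executed in Morstead, so this disjunct is met. Met.
  → Every requirement is satisfied — jurisdiction.
The Civil Court of Yaren:
  (a) No such written consent has been filed; no defendant is a corporation — no alternative holds. However, the amount in controversy is 205,000 dollars, which meets the $177,500 floor, so the 'unless' proviso supplies this condition. Met.
  (b) The claim is an employment claim, not a property claim, so one alternative holds. Met.
  (c) The plaintiff resides in Yarrow, which is not Yaren. Met.
  (d) The claim is an employment claim, not a contract claim; no defendant resides in Yaren (they reside in Orindora, Orindora) — every alternative fails. Condition not met.
  → At least one condition fails; no jurisdiction.

the Provincial Court of Morstead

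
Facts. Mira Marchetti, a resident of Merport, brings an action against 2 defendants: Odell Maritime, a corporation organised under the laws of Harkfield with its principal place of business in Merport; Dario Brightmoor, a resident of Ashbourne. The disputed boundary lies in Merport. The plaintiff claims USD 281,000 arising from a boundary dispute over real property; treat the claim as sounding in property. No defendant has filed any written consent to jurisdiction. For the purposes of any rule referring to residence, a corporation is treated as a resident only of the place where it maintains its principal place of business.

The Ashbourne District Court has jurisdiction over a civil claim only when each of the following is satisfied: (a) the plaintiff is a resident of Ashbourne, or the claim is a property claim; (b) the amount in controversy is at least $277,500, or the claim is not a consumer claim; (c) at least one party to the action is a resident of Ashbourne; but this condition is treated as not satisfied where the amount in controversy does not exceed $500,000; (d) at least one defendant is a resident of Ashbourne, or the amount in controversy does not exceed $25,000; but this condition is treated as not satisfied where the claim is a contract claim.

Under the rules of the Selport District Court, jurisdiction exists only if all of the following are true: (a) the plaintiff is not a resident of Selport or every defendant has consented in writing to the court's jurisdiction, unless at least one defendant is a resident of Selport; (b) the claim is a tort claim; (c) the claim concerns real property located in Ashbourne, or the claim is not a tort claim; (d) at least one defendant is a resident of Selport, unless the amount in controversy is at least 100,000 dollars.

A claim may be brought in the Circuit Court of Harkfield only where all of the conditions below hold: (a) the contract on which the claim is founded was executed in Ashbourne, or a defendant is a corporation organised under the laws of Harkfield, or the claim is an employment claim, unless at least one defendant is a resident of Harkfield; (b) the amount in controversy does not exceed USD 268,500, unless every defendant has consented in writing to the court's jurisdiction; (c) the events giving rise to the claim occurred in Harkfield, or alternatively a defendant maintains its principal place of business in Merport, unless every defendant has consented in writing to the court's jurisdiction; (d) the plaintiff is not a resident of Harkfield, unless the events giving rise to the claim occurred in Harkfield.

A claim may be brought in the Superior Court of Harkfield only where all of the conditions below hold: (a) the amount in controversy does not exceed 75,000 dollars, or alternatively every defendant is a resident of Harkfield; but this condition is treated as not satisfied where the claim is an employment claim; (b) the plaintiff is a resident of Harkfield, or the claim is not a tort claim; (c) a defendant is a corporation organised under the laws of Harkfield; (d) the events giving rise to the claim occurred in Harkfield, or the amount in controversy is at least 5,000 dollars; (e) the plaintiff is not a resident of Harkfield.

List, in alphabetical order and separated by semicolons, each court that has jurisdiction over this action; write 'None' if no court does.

The Ashbourne District Court:
  (a) The claim is a property claim, so this disjunct is met. Condition met.
  (b) The amount in controversy is $281,000, which meets the 277,500 dollars floor, which satisfies one of the alternatives. Met.
  (c) Dario Brightmoor resides in Ashbourne. But the amount in controversy is USD 281,000, within the $500,000 ceiling, triggering the carve-out and defeating this condition. Not met.
  (d) Dario Brightmoor resides in Ashbourne, so this disjunct is met. The exception is not triggered, since the claim is a property claim, not a contract claim. Satisfied.
  → At least one condition fails; no jurisdiction.
The Selport District Court:
  (a) The plaintiff resides in Merport, which is not Selport, so one alternative holds. Met.
  (b) The claim is a property claim, not a tort claim. Condition not met.
  (c) The claim is a property claim, not a tort claim, so this disjunct is met. Met.
  (d) No defendant resides in Selport (they reside in Merport, Ashbourne). The proviso rescues it, though: the amount in controversy is $281,000, which meets the 100,000 dollars floor. Satisfied.
  → The court lacks jurisdiction.
The Circuit Court of Harkfield:
  (a) Odell Maritime is organised under the laws of Harkfield, which satisfies one of the alternatives. Met.
  (b) The amount in controversy is $281,000, above the $268,500 ceiling. The proviso offers no rescue either, since no such written consent has been filed. Not met.
  (c) Odell Maritime has its principal place of business in Merport, which satisfies one of the alternatives. Satisfied.
  (d) The plaintiff resides in Merport, which is not Harkfield. Condition met.
  → No jurisdiction.
The Superior Court of Harkfield:
  (a) The amount in controversy is 281,000 dollars, above the 75,000 dollars ceiling; the defendants reside as follows — Odell Maritime in Merport, Dario Brightmoor in Ashbourne — not all in Harkfield — every alternative fails. Not satisfied.
  (b) The claim is a property claim, not a tort claim, which satisfies one of the alternatives. Satisfied.
  (c) Odell Maritime is organised under the laws of Harkfield. Satisfied.
  (d) The amount in controversy is $281,000, which meets the $5,000 floor — that alternative is enough. Satisfied.
  (e) The plaintiff resides in Merport, which is not Harkfield. Satisfied.
  → Not every requirement is met — no jurisdiction.

None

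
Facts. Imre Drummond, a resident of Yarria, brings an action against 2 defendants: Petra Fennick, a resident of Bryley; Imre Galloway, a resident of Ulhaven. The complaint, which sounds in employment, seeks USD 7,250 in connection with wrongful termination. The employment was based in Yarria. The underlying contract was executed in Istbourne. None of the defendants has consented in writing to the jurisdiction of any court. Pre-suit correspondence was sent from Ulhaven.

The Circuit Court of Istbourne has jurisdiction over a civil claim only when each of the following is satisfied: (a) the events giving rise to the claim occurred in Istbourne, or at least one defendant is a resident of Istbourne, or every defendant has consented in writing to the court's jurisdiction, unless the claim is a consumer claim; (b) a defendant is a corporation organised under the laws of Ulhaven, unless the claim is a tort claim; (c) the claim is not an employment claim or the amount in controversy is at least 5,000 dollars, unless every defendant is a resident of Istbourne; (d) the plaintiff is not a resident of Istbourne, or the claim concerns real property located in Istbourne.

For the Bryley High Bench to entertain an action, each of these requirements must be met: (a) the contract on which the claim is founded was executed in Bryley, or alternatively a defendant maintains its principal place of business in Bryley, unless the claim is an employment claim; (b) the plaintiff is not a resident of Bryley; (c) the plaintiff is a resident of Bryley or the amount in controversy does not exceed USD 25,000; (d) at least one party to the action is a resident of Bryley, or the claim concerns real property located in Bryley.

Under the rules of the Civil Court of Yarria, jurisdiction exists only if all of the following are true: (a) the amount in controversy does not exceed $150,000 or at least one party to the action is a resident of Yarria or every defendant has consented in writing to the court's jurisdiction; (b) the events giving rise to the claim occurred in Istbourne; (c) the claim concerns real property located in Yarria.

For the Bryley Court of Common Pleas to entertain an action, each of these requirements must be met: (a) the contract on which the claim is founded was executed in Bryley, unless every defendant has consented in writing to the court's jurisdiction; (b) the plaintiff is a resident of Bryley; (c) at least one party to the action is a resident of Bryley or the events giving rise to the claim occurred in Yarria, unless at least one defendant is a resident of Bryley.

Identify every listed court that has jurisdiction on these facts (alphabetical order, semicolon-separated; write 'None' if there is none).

the Bryley High Bench

The Circuit Court of Istbourne:
  (a) The operative events occurred in Yarria, not Istbourne; no defendant resides in Istbourne (they reside in Bryley, Ulhaven); no such written consent has been filed — every alternative fails. The proviso offers no rescue either, since the claim is an employment claim, not a consumer claim. Not satisfied.
  (b) No defendant is a corporation. Nor does the 'unless' clause help: the claim is an employment claim, not a tort claim. Fails.
  (c) The amount in controversy is $7,250, which meets the $5,000 floor, so one alternative holds. Satisfied.
  (d) The plaintiff resides in Yarria, which is not Istbourne, so this disjunct is met. Met.
  → At least one condition fails; no jurisdiction.
The Bryley High Bench:
  (a) The contract was executed in Istbourne, not Bryley; no defendant is a corporation — every alternative fails. However, the claim is an employment claim, so the 'unless' proviso supplies this condition. Condition met.
  (b) The plaintiff resides in Yarria, which is not Bryley. Condition met.
  (c) The amount in controversy is 7,250 dollars, within the $25,000 ceiling, which satisfies one of the alternatives. Satisfied.
  (d) Petra Fennick resides in Bryley — that alternative is enough. Satisfied.
  → Jurisdiction lies.
The Civil Court of Yarria:
  (a) The amount in controversy is $7,250, within the $150,000 ceiling, so this disjunct is met. Met.
  (b) The operative events occurred in Yarria, not Istbourne. Not satisfied.
  (c) The claim does not concern real property. Not met.
  → At least one condition fails; no jurisdiction.
The Bryley Court of Common Pleas:
  (a) The contract was executed in Istbourne, not Bryley. Nor does the 'unless' clause help: no such written consent has been filed. Fails.
  (b) The plaintiff resides in Yarria, not Bryley. Not satisfied.
  (c) Petra Fennick resides in Bryley, which satisfies one of the alternatives. Condition met.
  → Not every requirement is met — no jurisdiction.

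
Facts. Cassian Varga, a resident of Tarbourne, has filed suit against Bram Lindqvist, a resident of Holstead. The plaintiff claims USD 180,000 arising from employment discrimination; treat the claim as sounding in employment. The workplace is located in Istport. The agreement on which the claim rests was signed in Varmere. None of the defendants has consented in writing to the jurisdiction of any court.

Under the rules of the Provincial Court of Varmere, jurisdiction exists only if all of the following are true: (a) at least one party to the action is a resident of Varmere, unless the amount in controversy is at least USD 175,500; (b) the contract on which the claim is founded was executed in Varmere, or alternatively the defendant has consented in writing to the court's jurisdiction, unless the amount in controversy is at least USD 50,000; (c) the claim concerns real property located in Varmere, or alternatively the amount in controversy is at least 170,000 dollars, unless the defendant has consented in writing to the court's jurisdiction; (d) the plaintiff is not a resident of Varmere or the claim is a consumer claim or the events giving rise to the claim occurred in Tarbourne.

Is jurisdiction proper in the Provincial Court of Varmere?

The Provincial Court of Varmere:
  (a) No party resides in Varmere. However, the amount in controversy is USD 180,000, which meets the $175,500 floor, so the 'unless' proviso supplies this condition. Satisfied.
  (b) The contract was executed in Varmere, so one alternative holds. Condition met.
  (c) The amount in controversy is 180,000 dollars, which meets the USD 170,000 floor, so this disjunct is met. Satisfied.
  (d) The plaintiff resides in Tarbourne, which is not Varmere — that alternative is enough. Satisfied.
  → Every requirement is satisfied — jurisdiction.

Yes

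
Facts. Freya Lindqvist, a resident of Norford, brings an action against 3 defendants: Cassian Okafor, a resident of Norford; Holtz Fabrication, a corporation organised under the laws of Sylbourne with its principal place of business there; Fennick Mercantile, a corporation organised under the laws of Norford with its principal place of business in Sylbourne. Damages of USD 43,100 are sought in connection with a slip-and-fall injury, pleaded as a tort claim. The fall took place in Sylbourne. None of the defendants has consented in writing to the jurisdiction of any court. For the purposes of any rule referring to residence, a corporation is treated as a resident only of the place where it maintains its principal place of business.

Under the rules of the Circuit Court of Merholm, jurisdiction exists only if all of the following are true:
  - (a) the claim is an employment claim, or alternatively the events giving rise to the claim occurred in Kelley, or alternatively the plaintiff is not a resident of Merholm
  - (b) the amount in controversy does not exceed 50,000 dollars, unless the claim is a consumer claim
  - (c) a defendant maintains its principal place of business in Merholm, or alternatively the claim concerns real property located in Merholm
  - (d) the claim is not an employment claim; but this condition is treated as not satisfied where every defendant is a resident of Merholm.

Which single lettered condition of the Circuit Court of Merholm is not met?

(c)

The Circuit Court of Merholm:
  (a) The plaintiff resides in Norford, which is not Merholm — that alternative is enough. Met.
  (b) The amount in controversy is $43,100, within the 50,000 dollars ceiling. Satisfied.
  (c) The corporate defendant(s) have their principal place of business in Sylbourne, not Merholm; the claim does not concern real property — every alternative fails. Not met.
  (d) The claim is a tort claim, not an employment claim. And the carve-out is inapplicable — the defendants reside as follows — Cassian Okafor in Norford, Holtz Fabrication in Sylbourne, Fennick Mercantile in Sylbourne — not all in Merholm. Condition met.
Only condition (c) fails.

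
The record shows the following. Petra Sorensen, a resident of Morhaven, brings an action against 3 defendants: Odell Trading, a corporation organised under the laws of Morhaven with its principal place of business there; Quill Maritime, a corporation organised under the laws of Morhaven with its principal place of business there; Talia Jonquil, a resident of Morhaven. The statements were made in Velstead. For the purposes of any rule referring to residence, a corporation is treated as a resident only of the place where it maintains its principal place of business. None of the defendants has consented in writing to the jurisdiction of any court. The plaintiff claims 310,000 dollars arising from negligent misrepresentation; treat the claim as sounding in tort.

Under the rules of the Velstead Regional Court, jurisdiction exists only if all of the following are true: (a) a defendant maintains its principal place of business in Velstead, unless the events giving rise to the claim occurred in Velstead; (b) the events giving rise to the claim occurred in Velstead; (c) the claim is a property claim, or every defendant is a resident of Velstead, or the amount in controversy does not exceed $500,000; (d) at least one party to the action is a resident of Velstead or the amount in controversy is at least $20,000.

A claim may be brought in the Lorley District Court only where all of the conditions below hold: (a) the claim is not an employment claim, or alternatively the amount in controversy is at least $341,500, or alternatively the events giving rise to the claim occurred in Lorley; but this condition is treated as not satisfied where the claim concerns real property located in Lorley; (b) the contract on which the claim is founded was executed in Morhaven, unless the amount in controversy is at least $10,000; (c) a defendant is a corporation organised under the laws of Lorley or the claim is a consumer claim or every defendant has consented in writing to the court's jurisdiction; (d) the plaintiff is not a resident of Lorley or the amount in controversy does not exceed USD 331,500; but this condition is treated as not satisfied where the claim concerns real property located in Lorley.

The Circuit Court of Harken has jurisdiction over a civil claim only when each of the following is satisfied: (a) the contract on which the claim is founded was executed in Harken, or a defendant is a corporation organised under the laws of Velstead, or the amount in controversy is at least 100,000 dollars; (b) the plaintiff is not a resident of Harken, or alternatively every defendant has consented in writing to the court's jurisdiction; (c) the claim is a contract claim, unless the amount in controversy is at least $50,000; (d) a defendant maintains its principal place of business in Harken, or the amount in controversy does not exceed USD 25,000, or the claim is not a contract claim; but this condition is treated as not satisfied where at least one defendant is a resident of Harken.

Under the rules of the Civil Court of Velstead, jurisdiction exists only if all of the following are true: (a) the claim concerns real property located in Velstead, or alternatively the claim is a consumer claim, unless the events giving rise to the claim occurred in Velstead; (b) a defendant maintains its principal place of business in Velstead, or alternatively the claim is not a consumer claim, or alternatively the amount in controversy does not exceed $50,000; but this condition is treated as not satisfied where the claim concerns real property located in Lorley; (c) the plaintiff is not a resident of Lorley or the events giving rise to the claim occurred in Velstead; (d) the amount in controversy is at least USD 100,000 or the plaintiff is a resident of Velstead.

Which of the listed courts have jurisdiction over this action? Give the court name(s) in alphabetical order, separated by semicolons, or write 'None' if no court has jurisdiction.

the Circuit Court of Harken; the Civil Court of Velstead; the Velstead Regional Court

The Velstead Regional Court:
  (a) The corporate defendant(s) have their principal place of business in Morhaven, not Velstead. However, the operative events occurred in Velstead, so the 'unless' proviso supplies this condition. Condition met.
  (b) The operative events occurred in Velstead. Condition met.
  (c) The amount in controversy is 310,000 dollars, within the $500,000 ceiling, so one alternative holds. Satisfied.
  (d) The amount in controversy is USD 310,000, which meets the $20,000 floor, which satisfies one of the alternatives. Met.
  → Every requirement is satisfied — jurisdiction.
The Lorley District Court:
  (a) The claim is a tort claim, not an employment claim, which satisfies one of the alternatives. The exception is not triggered, since the claim does not concern real property. Satisfied.
  (b) No contract (and hence no place of execution) is alleged. The proviso rescues it, though: the amount in controversy is $310,000, which meets the $10,000 floor. Met.
  (c) The corporate defendant(s) are organised in Morhaven, not Lorley; the claim is a tort claim, not a consumer claim; no such written consent has been filed — no alternative holds. Fails.
  (d) The plaintiff resides in Morhaven, which is not Lorley, so this disjunct is met. The carve-out does not apply: the claim does not concern real property. Condition met.
  → The court lacks jurisdiction.
The Circuit Court of Harken:
  (a) The amount in controversy is USD 310,000, which meets the 100,000 dollars floor — that alternative is enough. Met.
  (b) The plaintiff resides in Morhaven, which is not Harken, which satisfies one of the alternatives. Met.
  (c) The claim is a tort claim, not a contract claim. The proviso rescues it, though: the amount in controversy is $310,000, which meets the $50,000 floor. Satisfied.
  (d) The claim is a tort claim, not a contract claim, which satisfies one of the alternatives. The carve-out does not apply: no defendant resides in Harken (they reside in Morhaven, Morhaven, Morhaven). Met.
  → Jurisdiction lies.
The Civil Court of Velstead:
  (a) The claim does not concern real property; the claim is a tort claim, not a consumer claim — no alternative holds. However, the operative events occurred in Velstead, so the 'unless' proviso supplies this condition. Condition met.
  (b) The claim is a tort claim, not a consumer claim, which satisfies one of the alternatives. The exception is not triggered, since the claim does not concern real property. Condition met.
  (c) The plaintiff resides in Morhaven, which is not Lorley, so one alternative holds. Satisfied.
  (d) The amount in controversy is 310,000 dollars, which meets the 100,000 dollars floor, which satisfies one of the alternatives. Condition met.
  → The court has jurisdiction.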